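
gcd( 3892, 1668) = 556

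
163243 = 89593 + 73650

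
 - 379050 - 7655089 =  - 8034139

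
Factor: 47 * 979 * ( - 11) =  - 11^2*47^1 * 89^1 = -506143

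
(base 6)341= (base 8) 205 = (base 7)250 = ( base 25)58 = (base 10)133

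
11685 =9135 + 2550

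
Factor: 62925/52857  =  25/21 = 3^( - 1)*5^2*7^( - 1)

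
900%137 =78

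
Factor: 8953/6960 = 2^(  -  4)*3^( - 1) * 5^(-1)*7^1*29^(-1)*1279^1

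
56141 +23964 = 80105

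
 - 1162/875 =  - 166/125 =-1.33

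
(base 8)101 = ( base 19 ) 38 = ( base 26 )2d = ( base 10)65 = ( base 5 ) 230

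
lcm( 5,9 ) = 45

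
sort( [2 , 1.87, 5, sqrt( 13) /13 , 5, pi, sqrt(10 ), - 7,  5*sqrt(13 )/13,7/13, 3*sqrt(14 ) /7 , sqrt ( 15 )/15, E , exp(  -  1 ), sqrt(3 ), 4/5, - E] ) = [  -  7, - E, sqrt ( 15) /15, sqrt(13 ) /13, exp( - 1),  7/13, 4/5, 5*sqrt(13)/13, 3  *  sqrt( 14)/7, sqrt(3 ), 1.87,  2, E, pi,sqrt(10),5,5] 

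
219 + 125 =344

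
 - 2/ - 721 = 2/721 = 0.00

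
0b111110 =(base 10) 62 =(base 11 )57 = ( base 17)3b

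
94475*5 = 472375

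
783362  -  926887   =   - 143525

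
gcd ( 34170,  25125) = 1005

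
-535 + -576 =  - 1111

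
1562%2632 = 1562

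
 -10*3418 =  - 34180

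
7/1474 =7/1474 = 0.00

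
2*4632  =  9264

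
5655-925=4730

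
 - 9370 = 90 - 9460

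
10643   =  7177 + 3466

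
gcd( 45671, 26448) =1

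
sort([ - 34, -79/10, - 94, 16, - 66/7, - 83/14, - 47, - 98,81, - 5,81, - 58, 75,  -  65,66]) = [ - 98,-94, - 65, - 58, - 47, - 34,-66/7, - 79/10, - 83/14, - 5,16, 66,  75,81 , 81]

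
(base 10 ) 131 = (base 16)83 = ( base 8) 203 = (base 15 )8B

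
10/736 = 5/368 = 0.01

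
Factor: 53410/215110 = 109/439 = 109^1 * 439^ ( - 1)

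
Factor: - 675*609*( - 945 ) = 3^7*5^3 * 7^2*29^1 = 388465875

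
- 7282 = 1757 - 9039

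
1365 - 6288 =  - 4923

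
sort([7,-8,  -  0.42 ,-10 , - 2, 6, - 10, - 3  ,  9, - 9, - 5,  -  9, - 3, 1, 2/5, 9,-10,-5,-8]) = [ -10,-10,-10,  -  9, - 9,- 8,  -  8, - 5, - 5, - 3 ,-3 ,  -  2, - 0.42,2/5,1, 6,  7, 9,9]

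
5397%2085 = 1227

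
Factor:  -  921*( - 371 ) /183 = 113897/61 = 7^1 * 53^1*61^(  -  1)*307^1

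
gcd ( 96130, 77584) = 2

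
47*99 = 4653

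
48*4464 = 214272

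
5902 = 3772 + 2130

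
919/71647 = 919/71647 = 0.01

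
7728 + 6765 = 14493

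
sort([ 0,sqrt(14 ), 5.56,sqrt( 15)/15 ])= [ 0,sqrt(15)/15, sqrt( 14 ),5.56 ] 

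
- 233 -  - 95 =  - 138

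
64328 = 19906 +44422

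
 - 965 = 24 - 989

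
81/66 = 27/22 =1.23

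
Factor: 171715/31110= 563/102 = 2^( - 1 )*3^ ( - 1)*17^( - 1) * 563^1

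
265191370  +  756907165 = 1022098535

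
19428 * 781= 15173268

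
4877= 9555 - 4678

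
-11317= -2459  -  8858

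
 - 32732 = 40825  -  73557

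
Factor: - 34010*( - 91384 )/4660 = 2^2*19^1*179^1*233^( -1 )*11423^1 =155398492/233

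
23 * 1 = 23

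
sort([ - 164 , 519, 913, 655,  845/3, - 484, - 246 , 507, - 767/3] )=[  -  484, - 767/3, - 246, - 164,845/3, 507,519, 655, 913]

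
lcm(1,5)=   5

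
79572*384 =30555648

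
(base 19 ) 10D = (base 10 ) 374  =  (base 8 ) 566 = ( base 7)1043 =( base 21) HH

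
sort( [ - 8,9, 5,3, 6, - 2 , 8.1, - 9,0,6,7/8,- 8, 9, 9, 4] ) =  [ - 9 , - 8,-8,-2,0,  7/8, 3,4, 5,6 , 6,8.1 , 9,9, 9 ]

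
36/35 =1 + 1/35 = 1.03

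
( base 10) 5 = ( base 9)5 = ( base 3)12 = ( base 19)5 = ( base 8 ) 5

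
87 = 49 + 38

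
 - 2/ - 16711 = 2/16711 = 0.00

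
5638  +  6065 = 11703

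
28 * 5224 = 146272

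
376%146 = 84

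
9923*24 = 238152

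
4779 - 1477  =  3302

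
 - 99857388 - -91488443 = - 8368945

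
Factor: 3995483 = 719^1 * 5557^1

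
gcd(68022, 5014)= 2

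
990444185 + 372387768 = 1362831953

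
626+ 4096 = 4722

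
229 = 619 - 390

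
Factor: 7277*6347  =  11^1*19^1 * 383^1 *577^1 = 46187119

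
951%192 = 183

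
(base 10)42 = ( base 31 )1B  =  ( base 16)2A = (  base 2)101010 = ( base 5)132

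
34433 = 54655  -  20222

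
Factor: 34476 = 2^2*3^1*13^2*17^1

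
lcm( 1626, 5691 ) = 11382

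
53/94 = 53/94=0.56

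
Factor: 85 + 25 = 2^1 * 5^1*11^1 = 110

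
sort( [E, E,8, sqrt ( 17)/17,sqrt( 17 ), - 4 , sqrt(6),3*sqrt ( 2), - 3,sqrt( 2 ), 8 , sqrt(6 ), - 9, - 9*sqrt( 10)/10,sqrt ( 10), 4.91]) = [ - 9, - 4, - 3 , - 9* sqrt (10 ) /10, sqrt( 17 ) /17,sqrt( 2 ),sqrt( 6 ),sqrt(6) , E,E, sqrt(10 ) , sqrt( 17 ),3*sqrt(2),  4.91,8,8 ]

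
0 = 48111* 0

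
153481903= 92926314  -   - 60555589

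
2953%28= 13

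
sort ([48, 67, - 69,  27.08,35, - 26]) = [ - 69, - 26,  27.08, 35,48, 67] 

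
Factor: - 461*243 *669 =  - 74943387 = - 3^6*223^1* 461^1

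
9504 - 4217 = 5287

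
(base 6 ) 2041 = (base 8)711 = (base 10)457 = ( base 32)E9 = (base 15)207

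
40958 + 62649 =103607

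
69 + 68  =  137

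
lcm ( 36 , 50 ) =900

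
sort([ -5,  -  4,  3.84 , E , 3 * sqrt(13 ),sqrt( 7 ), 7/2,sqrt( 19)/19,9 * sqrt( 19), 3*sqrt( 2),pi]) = [-5, -4, sqrt(19) /19,sqrt( 7 ),E,pi,7/2,3.84,3 * sqrt( 2),3*sqrt( 13),9  *  sqrt(19) ]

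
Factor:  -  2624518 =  - 2^1 * 13^1*100943^1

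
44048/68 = 647  +  13/17 = 647.76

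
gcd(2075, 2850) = 25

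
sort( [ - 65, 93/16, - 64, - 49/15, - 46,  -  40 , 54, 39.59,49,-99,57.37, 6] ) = [  -  99 , - 65, - 64, - 46, - 40, - 49/15 , 93/16, 6,39.59, 49, 54,  57.37 ]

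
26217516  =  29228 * 897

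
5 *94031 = 470155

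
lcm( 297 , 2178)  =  6534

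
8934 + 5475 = 14409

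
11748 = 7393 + 4355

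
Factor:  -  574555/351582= -2^ ( - 1) * 3^ ( - 1 ) * 5^1* 7^(  -  1 )*  11^( - 1 )  *  151^1 = - 755/462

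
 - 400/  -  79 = 5 + 5/79 = 5.06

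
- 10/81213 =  - 10/81213 =-0.00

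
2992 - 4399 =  - 1407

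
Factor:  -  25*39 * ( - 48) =2^4*3^2*5^2*13^1=46800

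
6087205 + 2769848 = 8857053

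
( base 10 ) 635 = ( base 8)1173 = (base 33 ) j8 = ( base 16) 27B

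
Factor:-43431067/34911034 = - 2^( - 1)*29^1*157^1*1301^( - 1 )*9539^1*13417^ (-1) 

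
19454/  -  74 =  - 9727/37 = - 262.89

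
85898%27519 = 3341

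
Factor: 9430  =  2^1* 5^1*23^1*41^1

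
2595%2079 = 516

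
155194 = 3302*47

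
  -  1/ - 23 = 1/23 = 0.04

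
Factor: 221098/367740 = 2^( - 1)*3^( - 4 )*5^( - 1 )*487^1 = 487/810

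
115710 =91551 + 24159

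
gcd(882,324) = 18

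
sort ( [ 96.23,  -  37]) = [ - 37, 96.23] 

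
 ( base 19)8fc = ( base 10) 3185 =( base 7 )12200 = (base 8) 6161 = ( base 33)2uh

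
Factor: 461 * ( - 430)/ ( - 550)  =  19823/55 =5^ (- 1 )*11^(  -  1)*43^1 * 461^1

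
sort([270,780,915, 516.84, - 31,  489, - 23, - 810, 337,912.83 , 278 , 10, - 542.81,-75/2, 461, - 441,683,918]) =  [-810, - 542.81, - 441, - 75/2 , - 31,-23 , 10,270, 278,337,  461,489, 516.84, 683, 780,912.83,915,918]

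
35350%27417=7933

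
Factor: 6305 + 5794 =3^1*37^1*109^1 = 12099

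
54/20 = 2+7/10 = 2.70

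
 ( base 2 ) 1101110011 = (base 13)52C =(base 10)883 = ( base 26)17P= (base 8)1563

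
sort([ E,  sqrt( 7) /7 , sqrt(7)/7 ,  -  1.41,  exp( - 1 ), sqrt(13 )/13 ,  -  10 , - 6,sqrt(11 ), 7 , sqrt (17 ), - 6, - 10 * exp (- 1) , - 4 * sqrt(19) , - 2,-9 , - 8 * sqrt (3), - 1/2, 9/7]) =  [ - 4*sqrt( 19) , - 8*  sqrt(3) , - 10, - 9, - 6, - 6,-10*exp( - 1 ),-2, - 1.41,- 1/2, sqrt (13 ) /13, exp ( - 1 ), sqrt ( 7)/7,  sqrt( 7 ) /7, 9/7,E , sqrt(11), sqrt( 17 ), 7]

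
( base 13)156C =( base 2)110000111100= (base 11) 2398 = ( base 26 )4GC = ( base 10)3132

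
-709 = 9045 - 9754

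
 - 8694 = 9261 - 17955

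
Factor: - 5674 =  - 2^1*2837^1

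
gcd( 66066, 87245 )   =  1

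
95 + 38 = 133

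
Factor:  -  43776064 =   -  2^6*43^1* 15907^1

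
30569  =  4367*7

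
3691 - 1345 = 2346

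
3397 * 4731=16071207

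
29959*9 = 269631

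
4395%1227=714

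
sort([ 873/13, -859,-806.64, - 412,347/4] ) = [ -859, - 806.64, - 412,  873/13, 347/4] 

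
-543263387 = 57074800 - 600338187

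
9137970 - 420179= 8717791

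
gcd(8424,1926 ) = 18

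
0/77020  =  0=0.00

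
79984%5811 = 4441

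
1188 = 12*99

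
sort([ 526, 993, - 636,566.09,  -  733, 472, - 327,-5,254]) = [  -  733, - 636, - 327,-5,  254,472,526,566.09,993 ]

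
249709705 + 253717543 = 503427248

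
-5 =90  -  95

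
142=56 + 86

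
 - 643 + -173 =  - 816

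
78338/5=78338/5 = 15667.60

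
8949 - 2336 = 6613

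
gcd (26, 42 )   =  2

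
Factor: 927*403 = 3^2*13^1*31^1*103^1 = 373581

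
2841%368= 265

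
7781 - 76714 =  - 68933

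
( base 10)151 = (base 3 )12121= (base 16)97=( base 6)411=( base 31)4R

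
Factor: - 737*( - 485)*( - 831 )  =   - 297036795 = -3^1*5^1 * 11^1*67^1*97^1*277^1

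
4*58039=232156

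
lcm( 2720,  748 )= 29920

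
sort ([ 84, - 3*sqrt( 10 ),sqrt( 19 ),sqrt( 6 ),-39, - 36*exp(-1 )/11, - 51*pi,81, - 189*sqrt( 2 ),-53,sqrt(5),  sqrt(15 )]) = [ - 189 *sqrt(2 ), - 51*pi , - 53, - 39, - 3 * sqrt( 10 ), - 36*exp( - 1) /11, sqrt( 5), sqrt( 6),  sqrt(15 ),  sqrt( 19), 81,84]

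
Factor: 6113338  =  2^1*7^2*11^1*53^1 * 107^1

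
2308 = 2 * 1154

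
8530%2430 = 1240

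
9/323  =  9/323 = 0.03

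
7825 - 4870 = 2955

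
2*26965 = 53930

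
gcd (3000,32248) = 8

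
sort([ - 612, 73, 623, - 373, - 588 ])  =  [- 612, - 588, - 373, 73, 623]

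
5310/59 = 90 = 90.00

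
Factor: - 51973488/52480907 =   -  2^4 * 3^4*7^1*17^1 * 19^(-1) *337^1*1453^( - 1)*1901^( - 1) 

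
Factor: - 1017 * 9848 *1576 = - 2^6*3^2*113^1*197^1*1231^1 = - 15784295616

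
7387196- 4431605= 2955591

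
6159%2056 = 2047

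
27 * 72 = 1944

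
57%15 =12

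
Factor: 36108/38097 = 2^2*3^( - 1)*59^1*83^ ( - 1) = 236/249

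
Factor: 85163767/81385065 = 3^(-2 )*5^( - 1 )*13^1*67^1*97777^1*1808557^(  -  1 )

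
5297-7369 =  - 2072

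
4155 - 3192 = 963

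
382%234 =148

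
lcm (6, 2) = 6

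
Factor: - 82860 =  - 2^2*3^1 * 5^1*1381^1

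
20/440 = 1/22  =  0.05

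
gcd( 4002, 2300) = 46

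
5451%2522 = 407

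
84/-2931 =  - 28/977 = - 0.03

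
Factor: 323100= 2^2* 3^2*5^2*359^1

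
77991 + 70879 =148870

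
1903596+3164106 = 5067702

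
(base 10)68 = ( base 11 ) 62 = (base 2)1000100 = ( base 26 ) 2g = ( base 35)1X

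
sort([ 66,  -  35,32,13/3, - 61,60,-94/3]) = [-61, - 35, - 94/3, 13/3,32,60,66]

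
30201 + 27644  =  57845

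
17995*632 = 11372840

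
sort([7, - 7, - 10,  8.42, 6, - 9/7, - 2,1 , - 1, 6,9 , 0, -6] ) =[ - 10, - 7, - 6, - 2, - 9/7, - 1, 0, 1, 6,6,7,8.42, 9]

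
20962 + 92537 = 113499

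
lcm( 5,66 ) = 330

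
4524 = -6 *( - 754)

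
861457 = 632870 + 228587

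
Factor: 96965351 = 7^1 * 1303^1* 10631^1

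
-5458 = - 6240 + 782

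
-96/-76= 1 + 5/19  =  1.26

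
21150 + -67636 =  - 46486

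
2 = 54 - 52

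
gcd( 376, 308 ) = 4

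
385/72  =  385/72 = 5.35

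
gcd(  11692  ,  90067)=1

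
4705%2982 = 1723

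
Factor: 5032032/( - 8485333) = - 2^5*3^1*23^1*43^1*47^(  -  1)*53^1*180539^ ( - 1 ) 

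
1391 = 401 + 990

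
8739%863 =109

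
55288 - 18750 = 36538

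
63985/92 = 695 + 45/92 = 695.49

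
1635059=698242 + 936817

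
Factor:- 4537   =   - 13^1 * 349^1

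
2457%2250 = 207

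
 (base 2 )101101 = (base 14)33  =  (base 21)23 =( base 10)45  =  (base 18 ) 29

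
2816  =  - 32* ( -88 ) 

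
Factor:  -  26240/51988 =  - 160/317 = - 2^5*5^1*317^(-1)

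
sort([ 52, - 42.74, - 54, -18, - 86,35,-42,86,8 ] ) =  [ - 86  ,  -  54, - 42.74, - 42, - 18, 8, 35, 52,86 ] 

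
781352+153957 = 935309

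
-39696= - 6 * 6616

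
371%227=144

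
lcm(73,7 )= 511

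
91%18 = 1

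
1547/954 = 1+593/954 = 1.62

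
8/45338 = 4/22669  =  0.00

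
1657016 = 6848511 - 5191495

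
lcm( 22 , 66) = 66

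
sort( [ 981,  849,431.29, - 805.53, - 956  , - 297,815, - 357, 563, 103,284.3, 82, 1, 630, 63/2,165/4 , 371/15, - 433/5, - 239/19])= [-956 , - 805.53, - 357,  -  297, - 433/5,-239/19, 1, 371/15,63/2,165/4,82, 103,284.3 , 431.29,  563,630, 815, 849, 981]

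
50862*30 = 1525860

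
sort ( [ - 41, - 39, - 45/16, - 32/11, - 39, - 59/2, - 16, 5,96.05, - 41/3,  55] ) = [ - 41,-39,-39,- 59/2 , - 16, - 41/3, - 32/11, - 45/16, 5 , 55 , 96.05] 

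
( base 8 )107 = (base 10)71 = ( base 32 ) 27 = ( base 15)4B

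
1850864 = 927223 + 923641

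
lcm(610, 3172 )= 15860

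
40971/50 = 819 + 21/50 = 819.42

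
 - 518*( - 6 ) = 3108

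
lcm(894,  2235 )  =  4470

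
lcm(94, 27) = 2538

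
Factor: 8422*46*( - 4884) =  - 1892120208 = -2^4 *3^1*11^1*23^1*37^1*4211^1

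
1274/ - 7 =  - 182  +  0/1 = - 182.00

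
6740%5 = 0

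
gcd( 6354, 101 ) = 1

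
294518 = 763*386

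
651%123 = 36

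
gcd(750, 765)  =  15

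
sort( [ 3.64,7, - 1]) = [ - 1,3.64, 7 ]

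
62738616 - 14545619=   48192997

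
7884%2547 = 243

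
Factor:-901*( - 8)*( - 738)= - 2^4*3^2*17^1*41^1*53^1 = - 5319504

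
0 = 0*9789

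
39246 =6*6541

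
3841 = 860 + 2981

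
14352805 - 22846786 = -8493981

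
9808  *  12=117696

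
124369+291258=415627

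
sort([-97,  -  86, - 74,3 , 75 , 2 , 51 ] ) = [ - 97,- 86,- 74, 2, 3,51 , 75] 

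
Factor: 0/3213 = 0 = 0^1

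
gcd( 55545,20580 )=105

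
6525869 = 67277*97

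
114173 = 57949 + 56224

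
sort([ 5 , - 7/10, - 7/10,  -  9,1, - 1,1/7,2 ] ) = [-9 , - 1, - 7/10, - 7/10, 1/7, 1,2, 5] 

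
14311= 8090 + 6221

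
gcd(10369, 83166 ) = 1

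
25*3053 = 76325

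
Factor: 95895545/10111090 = 19179109/2022218=2^( - 1 ) *11^( - 1)*17^(-1 )*2089^1*5407^( - 1)* 9181^1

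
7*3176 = 22232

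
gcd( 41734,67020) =2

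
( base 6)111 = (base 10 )43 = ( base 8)53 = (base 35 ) 18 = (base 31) 1C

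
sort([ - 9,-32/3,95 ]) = [-32/3, - 9 , 95 ]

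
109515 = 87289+22226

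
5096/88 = 57  +  10/11  =  57.91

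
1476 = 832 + 644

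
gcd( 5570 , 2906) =2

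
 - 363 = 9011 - 9374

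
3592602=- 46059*( - 78 ) 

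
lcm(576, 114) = 10944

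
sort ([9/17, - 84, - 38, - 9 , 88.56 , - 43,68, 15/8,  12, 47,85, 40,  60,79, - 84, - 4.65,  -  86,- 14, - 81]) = [ - 86, - 84, - 84 , - 81, - 43, - 38, - 14, - 9,-4.65, 9/17, 15/8, 12,40,47 , 60, 68,79, 85,88.56 ] 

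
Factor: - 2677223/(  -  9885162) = 2^ (-1) * 3^(  -  1)* 7^ ( - 2) *23^1*43^1*2707^1*33623^(-1 )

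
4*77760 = 311040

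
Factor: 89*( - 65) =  - 5^1*13^1*89^1 = -5785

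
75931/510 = 148 + 451/510 =148.88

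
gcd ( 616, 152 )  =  8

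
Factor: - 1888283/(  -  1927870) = 2^( -1)*5^(-1)*7^( - 1 ) * 27541^( - 1 ) *1888283^1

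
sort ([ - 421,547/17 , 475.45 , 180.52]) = [ - 421, 547/17, 180.52,475.45]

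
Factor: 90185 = 5^1*17^1*1061^1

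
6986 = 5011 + 1975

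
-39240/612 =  - 65 + 15/17 = - 64.12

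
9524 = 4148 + 5376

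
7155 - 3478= 3677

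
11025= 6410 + 4615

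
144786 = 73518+71268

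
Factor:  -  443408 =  - 2^4*7^1* 37^1*107^1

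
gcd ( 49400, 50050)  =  650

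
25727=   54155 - 28428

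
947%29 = 19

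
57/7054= 57/7054= 0.01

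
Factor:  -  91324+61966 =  - 29358=- 2^1 *3^2 * 7^1*233^1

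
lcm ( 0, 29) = 0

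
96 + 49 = 145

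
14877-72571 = -57694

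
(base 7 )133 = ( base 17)45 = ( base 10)73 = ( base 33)27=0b1001001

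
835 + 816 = 1651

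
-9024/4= - 2256= - 2256.00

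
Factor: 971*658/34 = 319459/17 = 7^1*17^( - 1) * 47^1*971^1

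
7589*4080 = 30963120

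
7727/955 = 7727/955 = 8.09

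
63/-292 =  - 63/292= -0.22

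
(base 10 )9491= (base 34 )875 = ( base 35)7q6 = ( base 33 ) 8nk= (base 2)10010100010011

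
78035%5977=334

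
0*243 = 0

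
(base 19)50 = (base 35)2p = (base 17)5a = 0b1011111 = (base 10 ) 95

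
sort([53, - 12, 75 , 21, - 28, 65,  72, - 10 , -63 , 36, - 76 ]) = [ - 76, - 63,- 28,-12, - 10,  21,36, 53, 65, 72, 75 ]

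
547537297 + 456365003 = 1003902300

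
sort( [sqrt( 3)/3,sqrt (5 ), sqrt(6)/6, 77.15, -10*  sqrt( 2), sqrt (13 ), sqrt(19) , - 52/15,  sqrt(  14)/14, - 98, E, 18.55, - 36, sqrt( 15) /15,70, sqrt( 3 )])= [ - 98, - 36, - 10*sqrt ( 2), - 52/15,sqrt (15)/15,sqrt( 14 )/14,sqrt (6) /6,sqrt(3 ) /3, sqrt(3), sqrt( 5), E,sqrt( 13 ), sqrt( 19) , 18.55,70, 77.15]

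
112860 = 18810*6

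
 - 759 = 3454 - 4213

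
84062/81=1037 + 65/81 = 1037.80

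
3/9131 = 3/9131 = 0.00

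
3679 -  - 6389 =10068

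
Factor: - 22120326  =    -  2^1*3^2*1228907^1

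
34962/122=286 + 35/61=286.57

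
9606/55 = 174 + 36/55 = 174.65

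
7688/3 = 2562 + 2/3 = 2562.67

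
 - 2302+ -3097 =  - 5399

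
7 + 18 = 25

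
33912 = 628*54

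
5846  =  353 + 5493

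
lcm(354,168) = 9912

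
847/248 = 3+103/248 = 3.42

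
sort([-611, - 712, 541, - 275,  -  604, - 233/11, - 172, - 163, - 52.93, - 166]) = [ - 712,-611,-604, - 275, - 172, - 166, - 163 ,-52.93 , - 233/11,541]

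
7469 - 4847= 2622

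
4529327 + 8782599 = 13311926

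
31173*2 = 62346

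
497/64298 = 497/64298= 0.01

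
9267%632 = 419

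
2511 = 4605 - 2094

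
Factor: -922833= - 3^4*11393^1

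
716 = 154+562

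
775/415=1+72/83 = 1.87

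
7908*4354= 34431432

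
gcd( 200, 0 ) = 200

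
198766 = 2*99383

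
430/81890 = 43/8189 = 0.01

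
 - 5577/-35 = 159  +  12/35  =  159.34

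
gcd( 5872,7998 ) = 2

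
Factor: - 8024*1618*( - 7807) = 2^4*17^1*37^1*59^1*211^1*809^1 = 101356969424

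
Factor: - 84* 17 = - 1428 = - 2^2 * 3^1*7^1*17^1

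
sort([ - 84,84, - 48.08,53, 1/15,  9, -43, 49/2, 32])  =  [ - 84,-48.08,-43, 1/15, 9,49/2, 32,53 , 84 ]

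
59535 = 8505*7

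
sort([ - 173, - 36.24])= [  -  173, - 36.24] 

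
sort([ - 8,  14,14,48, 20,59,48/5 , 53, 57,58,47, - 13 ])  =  [ - 13,-8, 48/5, 14,14, 20 , 47, 48,53,  57,58, 59]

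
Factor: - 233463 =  - 3^1 * 59^1*1319^1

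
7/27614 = 7/27614  =  0.00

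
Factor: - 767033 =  - 31^1*109^1*227^1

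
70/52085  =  14/10417 = 0.00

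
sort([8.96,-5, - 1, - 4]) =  [ -5,-4,- 1,8.96]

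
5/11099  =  5/11099 = 0.00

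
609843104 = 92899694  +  516943410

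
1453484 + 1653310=3106794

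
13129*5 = 65645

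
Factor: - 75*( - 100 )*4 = 30000 =2^4*3^1 * 5^4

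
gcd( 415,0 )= 415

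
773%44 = 25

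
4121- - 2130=6251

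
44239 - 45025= -786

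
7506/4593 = 2502/1531 = 1.63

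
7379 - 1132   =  6247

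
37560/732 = 51 + 19/61 = 51.31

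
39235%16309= 6617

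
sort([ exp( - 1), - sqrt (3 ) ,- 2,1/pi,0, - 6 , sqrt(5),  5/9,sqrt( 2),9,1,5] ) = [-6 , - 2, - sqrt (3), 0,1/pi,exp( - 1),5/9,1,sqrt ( 2 ),sqrt(5),5, 9 ]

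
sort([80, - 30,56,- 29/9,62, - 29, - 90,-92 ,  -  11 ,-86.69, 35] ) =[ - 92,-90, - 86.69,-30,-29 , - 11, - 29/9,  35, 56 , 62,80 ] 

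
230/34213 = 230/34213  =  0.01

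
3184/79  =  40 + 24/79 = 40.30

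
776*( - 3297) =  - 2558472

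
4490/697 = 4490/697 =6.44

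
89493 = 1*89493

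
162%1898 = 162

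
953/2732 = 953/2732=   0.35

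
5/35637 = 5/35637 = 0.00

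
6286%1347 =898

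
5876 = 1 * 5876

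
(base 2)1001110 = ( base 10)78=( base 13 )60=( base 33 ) 2C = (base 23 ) 39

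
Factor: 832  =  2^6*13^1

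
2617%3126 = 2617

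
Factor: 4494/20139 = 214/959 = 2^1* 7^ ( - 1)*107^1*137^( - 1)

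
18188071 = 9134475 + 9053596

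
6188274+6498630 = 12686904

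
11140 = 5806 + 5334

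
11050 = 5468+5582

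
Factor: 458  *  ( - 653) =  - 299074 = -  2^1*229^1 * 653^1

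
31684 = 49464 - 17780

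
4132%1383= 1366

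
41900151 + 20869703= 62769854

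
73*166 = 12118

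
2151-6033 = - 3882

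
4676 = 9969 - 5293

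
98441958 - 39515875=58926083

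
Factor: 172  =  2^2 * 43^1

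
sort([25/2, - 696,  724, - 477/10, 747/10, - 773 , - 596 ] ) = [ - 773, - 696, - 596, - 477/10,  25/2,747/10,724 ]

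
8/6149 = 8/6149 = 0.00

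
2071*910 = 1884610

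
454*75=34050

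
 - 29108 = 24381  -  53489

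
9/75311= 9/75311 = 0.00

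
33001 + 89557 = 122558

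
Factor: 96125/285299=5^3*7^( - 1)*53^( - 1) = 125/371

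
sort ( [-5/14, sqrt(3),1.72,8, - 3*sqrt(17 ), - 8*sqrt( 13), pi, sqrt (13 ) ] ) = [-8*sqrt( 13), - 3*sqrt( 17), - 5/14,1.72, sqrt( 3), pi, sqrt( 13 ), 8]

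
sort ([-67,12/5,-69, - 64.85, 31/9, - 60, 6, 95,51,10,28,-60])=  [ -69,-67,  -  64.85,- 60,-60,  12/5, 31/9, 6, 10,28,51,95]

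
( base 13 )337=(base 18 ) 1CD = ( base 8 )1051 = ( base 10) 553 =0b1000101001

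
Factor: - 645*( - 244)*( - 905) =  - 2^2*3^1*5^2*43^1 * 61^1*181^1=   - 142428900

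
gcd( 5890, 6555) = 95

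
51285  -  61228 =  - 9943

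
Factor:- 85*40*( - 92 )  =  2^5*5^2*17^1 * 23^1 = 312800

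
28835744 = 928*31073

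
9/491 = 9/491 = 0.02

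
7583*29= 219907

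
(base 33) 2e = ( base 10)80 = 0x50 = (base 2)1010000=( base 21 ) 3h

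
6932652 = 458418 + 6474234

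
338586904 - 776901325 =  -438314421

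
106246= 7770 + 98476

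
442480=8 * 55310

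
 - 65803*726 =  - 47772978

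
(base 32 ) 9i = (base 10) 306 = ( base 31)9r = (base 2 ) 100110010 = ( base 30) A6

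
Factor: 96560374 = 2^1* 17^1*83^1*34217^1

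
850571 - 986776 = - 136205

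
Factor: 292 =2^2*73^1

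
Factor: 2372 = 2^2*593^1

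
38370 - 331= 38039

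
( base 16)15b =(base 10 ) 347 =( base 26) D9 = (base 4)11123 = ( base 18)115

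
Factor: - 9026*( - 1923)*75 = 1301774850 = 2^1*3^2*5^2*641^1*4513^1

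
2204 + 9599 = 11803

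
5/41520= 1/8304 = 0.00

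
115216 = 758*152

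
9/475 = 9/475= 0.02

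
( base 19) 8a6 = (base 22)684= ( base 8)6014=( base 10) 3084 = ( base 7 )11664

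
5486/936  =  211/36 =5.86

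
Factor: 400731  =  3^1 *223^1*599^1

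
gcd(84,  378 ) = 42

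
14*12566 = 175924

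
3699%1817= 65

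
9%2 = 1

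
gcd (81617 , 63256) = 1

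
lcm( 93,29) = 2697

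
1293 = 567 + 726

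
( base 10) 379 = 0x17b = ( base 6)1431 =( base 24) fj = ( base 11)315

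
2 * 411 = 822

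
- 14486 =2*( - 7243 )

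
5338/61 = 87 + 31/61= 87.51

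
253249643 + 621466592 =874716235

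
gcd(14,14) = 14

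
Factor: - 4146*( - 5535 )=22948110  =  2^1*3^4*5^1*41^1*691^1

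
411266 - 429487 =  - 18221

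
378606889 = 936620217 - 558013328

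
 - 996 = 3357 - 4353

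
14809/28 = 14809/28 = 528.89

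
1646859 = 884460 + 762399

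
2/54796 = 1/27398  =  0.00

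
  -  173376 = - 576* 301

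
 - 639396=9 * ( - 71044 )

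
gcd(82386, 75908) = 2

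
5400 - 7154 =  - 1754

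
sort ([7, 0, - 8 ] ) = [- 8,0, 7]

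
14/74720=7/37360 = 0.00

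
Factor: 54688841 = 54688841^1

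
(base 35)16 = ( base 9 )45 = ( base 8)51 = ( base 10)41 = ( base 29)1C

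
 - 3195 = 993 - 4188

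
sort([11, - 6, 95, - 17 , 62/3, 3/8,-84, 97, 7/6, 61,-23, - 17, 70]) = [-84, - 23 , - 17, - 17, - 6,3/8, 7/6, 11, 62/3,61, 70,95, 97]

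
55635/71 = 55635/71 = 783.59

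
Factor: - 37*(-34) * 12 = 2^3 * 3^1*17^1*37^1 = 15096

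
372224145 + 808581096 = 1180805241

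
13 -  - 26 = 39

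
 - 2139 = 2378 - 4517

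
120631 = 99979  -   -20652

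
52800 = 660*80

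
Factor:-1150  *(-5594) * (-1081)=-6954181100=-2^2 * 5^2*23^2 * 47^1*2797^1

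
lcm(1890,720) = 15120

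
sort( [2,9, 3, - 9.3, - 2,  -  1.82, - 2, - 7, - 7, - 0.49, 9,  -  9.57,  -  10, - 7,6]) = [ - 10, - 9.57, - 9.3, - 7 ,-7, - 7 , - 2, - 2 , - 1.82, - 0.49, 2, 3,6, 9,9]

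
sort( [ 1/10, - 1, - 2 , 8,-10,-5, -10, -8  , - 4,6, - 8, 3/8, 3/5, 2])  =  [-10, - 10, - 8,-8, - 5, - 4 , - 2, - 1,1/10,  3/8 , 3/5, 2, 6 , 8 ]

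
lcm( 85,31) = 2635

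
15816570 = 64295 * 246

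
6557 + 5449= 12006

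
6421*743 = 4770803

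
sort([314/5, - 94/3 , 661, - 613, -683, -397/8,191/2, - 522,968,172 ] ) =[ - 683, - 613,-522, - 397/8, - 94/3, 314/5,191/2, 172,661, 968 ] 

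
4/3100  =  1/775 = 0.00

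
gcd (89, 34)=1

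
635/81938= 635/81938=0.01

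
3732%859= 296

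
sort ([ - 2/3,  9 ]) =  [-2/3 , 9]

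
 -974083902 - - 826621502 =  - 147462400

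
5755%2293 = 1169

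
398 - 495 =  - 97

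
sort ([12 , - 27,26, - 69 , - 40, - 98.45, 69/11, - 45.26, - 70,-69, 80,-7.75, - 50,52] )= [ - 98.45, - 70 , - 69, -69,-50,-45.26, - 40 ,  -  27 , - 7.75,69/11 , 12,26,52,80 ]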